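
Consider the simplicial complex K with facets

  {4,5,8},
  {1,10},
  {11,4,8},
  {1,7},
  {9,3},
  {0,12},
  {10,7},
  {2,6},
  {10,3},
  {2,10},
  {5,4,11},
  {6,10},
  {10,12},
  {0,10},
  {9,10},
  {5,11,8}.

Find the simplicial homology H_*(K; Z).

Take the total order 0 < 1 < 2 < 3 < 4 < 5 < 6 < 7 < 8 < 9 < 10 < 11 < 12 on the vertex set. Then K (dimension 2) consists of the simplices:

  0-simplices (13): [0], [1], [2], [3], [4], [5], [6], [7], [8], [9], [10], [11], [12]
  1-simplices (18): [0,10], [0,12], [1,7], [1,10], [2,6], [2,10], [3,9], [3,10], [4,5], [4,8], [4,11], [5,8], [5,11], [6,10], [7,10], [8,11], [9,10], [10,12]
  2-simplices (4): [4,5,8], [4,5,11], [4,8,11], [5,8,11]

so the chain groups are C_0 ≅ Z^13, C_1 ≅ Z^18, C_2 ≅ Z^4.

The boundary map ∂_1: C_1 → C_0 maps an edge to its endpoints' difference, ∂[p,q] = q − p. For instance
  ∂[6,10] = [10] − [6].
The resulting 13×18 matrix has rank 11, and its Smith normal form has invariant factors (1,1,1,1,1,1,1,1,1,1,1).

∂_2: C_2 → C_1 maps a triangle to the signed sum of its edges. For instance
  ∂[4,5,8] = [5,8] − [4,8] + [4,5],
  ∂[4,5,11] = [5,11] − [4,11] + [4,5].
The 18×4 boundary matrix has rank 3 and Smith normal form diag(1,1,1).

Computing H_k = (kernel of ∂_k) / (image of ∂_{k+1}):

  H_0: rank C_0 − rank ∂_1 = 13 − 11 = 2, and the invariant factors of ∂_1 are all 1, so H_0 ≅ Z^2.
  H_1: rank ker ∂_1 − rank ∂_2 = (18 − 11) − 3 = 4, and the invariant factors of ∂_2 are all 1, so H_1 ≅ Z^4.
  H_2: rank ker ∂_2 − rank ∂_3 = (4 − 3) − 0 = 1, and there is no ∂_3, so H_2 ≅ Z.

As a check, the Euler characteristic is 13 − 18 + 4 = -1, which agrees with 2 − 4 + 1 = -1.

H_0 ≅ Z^2,  H_1 ≅ Z^4,  H_2 ≅ Z.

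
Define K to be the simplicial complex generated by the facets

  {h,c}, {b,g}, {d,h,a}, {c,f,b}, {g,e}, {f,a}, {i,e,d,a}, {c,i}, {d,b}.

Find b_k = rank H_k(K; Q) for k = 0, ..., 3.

Order the vertices as a < b < c < d < e < f < g < h < i. Listing each simplex with vertices in this order, K has dimension 3 with simplices:

  0-simplices (9): a, b, c, d, e, f, g, h, i
  1-simplices (17): ad, ae, af, ah, ai, bc, bd, bf, bg, cf, ch, ci, de, dh, di, eg, ei
  2-simplices (6): ade, adh, adi, aei, bcf, dei
  3-simplices (1): adei

so the chain groups are C_0 ≅ Z^9, C_1 ≅ Z^17, C_2 ≅ Z^6, C_3 ≅ Z^1.

The boundary map ∂_1: C_1 → C_0 sends each edge [p,q] (with p < q) to q − p. For instance
  ∂ad = d − a.
As a 9×17 matrix over Z this has rank 8, with invariant factors (1,1,1,1,1,1,1,1).

The boundary map ∂_2: C_2 → C_1 sends each 2-simplex [p,q,r] to [q,r] − [p,r] + [p,q]. For instance
  ∂bcf = cf − bf + bc,
  ∂ade = de − ae + ad.
The resulting 17×6 matrix has rank 5, and its Smith normal form has invariant factors (1,1,1,1,1).

Boundary ∂_3: C_3 → C_2 sends each 3-simplex σ to the alternating sum Σ_i (−1)^i (σ with its i-th vertex removed). For instance
  ∂adei = dei − aei + adi − ade.
As a 6×1 matrix over Z this has rank 1, with invariant factors (1).

From H_k ≅ ker(∂_k) / im(∂_{k+1}) we obtain:

  H_0: rank C_0 − rank ∂_1 = 9 − 8 = 1, and the invariant factors of ∂_1 are all 1, so H_0 ≅ Z.
  H_1: rank ker ∂_1 − rank ∂_2 = (17 − 8) − 5 = 4, and the invariant factors of ∂_2 are all 1, so H_1 ≅ Z^4.
  H_2: rank ker ∂_2 − rank ∂_3 = (6 − 5) − 1 = 0, and the invariant factors of ∂_3 are all 1, so H_2 ≅ 0.
  H_3: rank ker ∂_3 − rank ∂_4 = (1 − 1) − 0 = 0, and there is no ∂_4, so H_3 ≅ 0.

Hence the Betti numbers are b_0 = 1, b_1 = 4, b_2 = 0, b_3 = 0.

b_0 = 1, b_1 = 4, b_2 = 0, b_3 = 0.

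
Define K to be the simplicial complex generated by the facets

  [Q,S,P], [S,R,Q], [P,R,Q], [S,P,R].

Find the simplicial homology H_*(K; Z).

Fix the vertex order P < Q < R < S and write every simplex with vertices in increasing order. Then dim K = 2 and the simplices of K are:

  0-simplices (4): P, Q, R, S
  1-simplices (6): PQ, PR, PS, QR, QS, RS
  2-simplices (4): PQR, PQS, PRS, QRS

Hence C_0 ≅ Z^4, C_1 ≅ Z^6, C_2 ≅ Z^4.

Boundary ∂_1: C_1 → C_0 is given by ∂[p,q] = [q] − [p]. For instance
  ∂QR = R − Q.
As a 4×6 matrix over Z this has rank 3, with invariant factors (1,1,1).

Boundary ∂_2: C_2 → C_1 sends each 2-simplex [p,q,r] to [q,r] − [p,r] + [p,q]. For instance
  ∂PQS = QS − PS + PQ,
  ∂PQR = QR − PR + PQ.
This gives a 6×4 integer matrix of rank 3; reducing to Smith normal form yields diagonal entries (1,1,1).

Reading off H_k = ker ∂_k / im ∂_{k+1}:

  H_0: rank C_0 − rank ∂_1 = 4 − 3 = 1, and the invariant factors of ∂_1 are all 1, so H_0 ≅ Z.
  H_1: rank ker ∂_1 − rank ∂_2 = (6 − 3) − 3 = 0, and the invariant factors of ∂_2 are all 1, so H_1 ≅ 0.
  H_2: rank ker ∂_2 − rank ∂_3 = (4 − 3) − 0 = 1, and there is no ∂_3, so H_2 ≅ Z.

H_0 = Z,  H_1 = 0,  H_2 = Z.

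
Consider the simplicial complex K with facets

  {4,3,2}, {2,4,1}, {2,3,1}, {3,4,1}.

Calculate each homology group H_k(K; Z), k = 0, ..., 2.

Take the total order 1 < 2 < 3 < 4 on the vertex set. Then K (dimension 2) consists of the simplices:

  0-simplices (4): [1], [2], [3], [4]
  1-simplices (6): [1,2], [1,3], [1,4], [2,3], [2,4], [3,4]
  2-simplices (4): [1,2,3], [1,2,4], [1,3,4], [2,3,4]

so the chain groups are C_0 ≅ Z^4, C_1 ≅ Z^6, C_2 ≅ Z^4.

∂_1: C_1 → C_0 is given by ∂[p,q] = [q] − [p]. For instance
  ∂[1,2] = [2] − [1].
The resulting 4×6 matrix has rank 3, and its Smith normal form has invariant factors (1,1,1).

The boundary map ∂_2: C_2 → C_1 maps a triangle to the signed sum of its edges. For instance
  ∂[2,3,4] = [3,4] − [2,4] + [2,3],
  ∂[1,3,4] = [3,4] − [1,4] + [1,3].
The resulting 6×4 matrix has rank 3, and its Smith normal form has invariant factors (1,1,1).

Now H_k = ker ∂_k / im ∂_{k+1}, so:

  H_0: rank C_0 − rank ∂_1 = 4 − 3 = 1, and the invariant factors of ∂_1 are all 1, so H_0 = Z.
  H_1: rank ker ∂_1 − rank ∂_2 = (6 − 3) − 3 = 0, and the invariant factors of ∂_2 are all 1, so H_1 = 0.
  H_2: rank ker ∂_2 − rank ∂_3 = (4 − 3) − 0 = 1, and there is no ∂_3, so H_2 = Z.

(K is a triangulation of the 2-sphere S^2.)

H_0 ≅ Z,  H_1 = 0,  H_2 ≅ Z.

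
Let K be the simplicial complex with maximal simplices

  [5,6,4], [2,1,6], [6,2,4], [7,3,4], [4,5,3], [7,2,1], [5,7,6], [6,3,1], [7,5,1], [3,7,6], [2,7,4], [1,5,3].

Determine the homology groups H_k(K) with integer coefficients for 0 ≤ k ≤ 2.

Fix the vertex order 1 < 2 < 3 < 4 < 5 < 6 < 7 and write every simplex with vertices in increasing order. Then dim K = 2 and the simplices of K are:

  0-simplices (7): [1], [2], [3], [4], [5], [6], [7]
  1-simplices (18): [1,2], [1,3], [1,5], [1,6], [1,7], [2,4], [2,6], [2,7], [3,4], [3,5], [3,6], [3,7], [4,5], [4,6], [4,7], [5,6], [5,7], [6,7]
  2-simplices (12): [1,2,6], [1,2,7], [1,3,5], [1,3,6], [1,5,7], [2,4,6], [2,4,7], [3,4,5], [3,4,7], [3,6,7], [4,5,6], [5,6,7]

so the chain groups are C_0 ≅ Z^7, C_1 ≅ Z^18, C_2 ≅ Z^12.

Boundary ∂_1: C_1 → C_0 sends each edge [p,q] (with p < q) to q − p.
This gives a 7×18 integer matrix of rank 6; reducing to Smith normal form yields diagonal entries (1,1,1,1,1,1).

The boundary map ∂_2: C_2 → C_1 sends each 2-simplex [p,q,r] to [q,r] − [p,r] + [p,q]. For instance
  ∂[1,2,7] = [2,7] − [1,7] + [1,2],
  ∂[1,3,5] = [3,5] − [1,5] + [1,3].
The resulting 18×12 matrix has rank 12, and its Smith normal form has invariant factors (1,1,1,1,1,1,1,1,1,1,1,2).

Computing H_k = (kernel of ∂_k) / (image of ∂_{k+1}):

  H_0: rank C_0 − rank ∂_1 = 7 − 6 = 1, and the invariant factors of ∂_1 are all 1, so H_0 ≅ Z.
  H_1: rank ker ∂_1 − rank ∂_2 = (18 − 6) − 12 = 0, and ∂_2 has invariant factor 2 > 1, so H_1 ≅ Z/2.
  H_2: rank ker ∂_2 − rank ∂_3 = (12 − 12) − 0 = 0, and there is no ∂_3, so H_2 ≅ 0.

(K is a triangulation of the real projective plane RP^2.)

H_0 ≅ Z,  H_1 ≅ Z/2,  H_2 = 0.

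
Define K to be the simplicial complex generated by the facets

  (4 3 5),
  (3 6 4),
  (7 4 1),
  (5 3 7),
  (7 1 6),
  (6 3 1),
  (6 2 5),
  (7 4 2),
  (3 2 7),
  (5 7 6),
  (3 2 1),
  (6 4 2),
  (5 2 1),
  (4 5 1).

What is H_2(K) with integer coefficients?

H_2 = Z.

Order the vertices as 1 < 2 < 3 < 4 < 5 < 6 < 7. Listing each simplex with vertices in this order, K has dimension 2 with simplices:

  0-simplices (7): [1], [2], [3], [4], [5], [6], [7]
  1-simplices (21): [1,2], [1,3], [1,4], [1,5], [1,6], [1,7], [2,3], [2,4], [2,5], [2,6], [2,7], [3,4], [3,5], [3,6], [3,7], [4,5], [4,6], [4,7], [5,6], [5,7], [6,7]
  2-simplices (14): [1,2,3], [1,2,5], [1,3,6], [1,4,5], [1,4,7], [1,6,7], [2,3,7], [2,4,6], [2,4,7], [2,5,6], [3,4,5], [3,4,6], [3,5,7], [5,6,7]

so the chain groups are C_0 ≅ Z^7, C_1 ≅ Z^21, C_2 ≅ Z^14.

The boundary map ∂_1: C_1 → C_0 sends each edge [p,q] (with p < q) to q − p. For instance
  ∂[1,6] = [6] − [1].
The resulting 7×21 matrix has rank 6, and its Smith normal form has invariant factors (1,1,1,1,1,1).

The boundary map ∂_2: C_2 → C_1 acts by ∂[p,q,r] = [q,r] − [p,r] + [p,q]. For instance
  ∂[2,5,6] = [5,6] − [2,6] + [2,5],
  ∂[1,2,5] = [2,5] − [1,5] + [1,2].
The 21×14 boundary matrix has rank 13 and Smith normal form diag(1,1,1,1,1,1,1,1,1,1,1,1,1).

Now H_k = ker ∂_k / im ∂_{k+1}, so:

  H_2: rank ker ∂_2 − rank ∂_3 = (14 − 13) − 0 = 1, and there is no ∂_3, so H_2 ≅ Z.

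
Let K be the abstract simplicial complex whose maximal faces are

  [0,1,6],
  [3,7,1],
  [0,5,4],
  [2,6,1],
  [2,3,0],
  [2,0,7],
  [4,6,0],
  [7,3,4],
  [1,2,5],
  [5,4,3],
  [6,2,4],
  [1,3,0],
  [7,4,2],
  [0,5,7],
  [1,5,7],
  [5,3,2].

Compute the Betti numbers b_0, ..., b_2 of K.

b_0 = 1, b_1 = 2, b_2 = 1.

Fix the vertex order 0 < 1 < 2 < 3 < 4 < 5 < 6 < 7 and write every simplex with vertices in increasing order. Then dim K = 2 and the simplices of K are:

  0-simplices (8): [0], [1], [2], [3], [4], [5], [6], [7]
  1-simplices (24): (24 of them)
  2-simplices (16): [0,1,3], [0,1,6], [0,2,3], [0,2,7], [0,4,5], [0,4,6], [0,5,7], [1,2,5], [1,2,6], [1,3,7], [1,5,7], [2,3,5], [2,4,6], [2,4,7], [3,4,5], [3,4,7]

so the chain groups are C_0 ≅ Z^8, C_1 ≅ Z^24, C_2 ≅ Z^16.

Boundary ∂_1: C_1 → C_0 is given by ∂[p,q] = [q] − [p]. For instance
  ∂[2,4] = [4] − [2].
The resulting 8×24 matrix has rank 7, and its Smith normal form has invariant factors (1,1,1,1,1,1,1).

The boundary map ∂_2: C_2 → C_1 sends each 2-simplex [p,q,r] to [q,r] − [p,r] + [p,q]. For instance
  ∂[1,5,7] = [5,7] − [1,7] + [1,5],
  ∂[0,1,6] = [1,6] − [0,6] + [0,1].
The 24×16 boundary matrix has rank 15 and Smith normal form diag(1,1,1,1,1,1,1,1,1,1,1,1,1,1,1).

Reading off H_k = ker ∂_k / im ∂_{k+1}:

  H_0: rank C_0 − rank ∂_1 = 8 − 7 = 1, and the invariant factors of ∂_1 are all 1, so H_0 = Z.
  H_1: rank ker ∂_1 − rank ∂_2 = (24 − 7) − 15 = 2, and the invariant factors of ∂_2 are all 1, so H_1 = Z^2.
  H_2: rank ker ∂_2 − rank ∂_3 = (16 − 15) − 0 = 1, and there is no ∂_3, so H_2 = Z.

As a check, the Euler characteristic is 8 − 24 + 16 = 0, which agrees with 1 − 2 + 1 = 0.

Hence the Betti numbers are b_0 = 1, b_1 = 2, b_2 = 1.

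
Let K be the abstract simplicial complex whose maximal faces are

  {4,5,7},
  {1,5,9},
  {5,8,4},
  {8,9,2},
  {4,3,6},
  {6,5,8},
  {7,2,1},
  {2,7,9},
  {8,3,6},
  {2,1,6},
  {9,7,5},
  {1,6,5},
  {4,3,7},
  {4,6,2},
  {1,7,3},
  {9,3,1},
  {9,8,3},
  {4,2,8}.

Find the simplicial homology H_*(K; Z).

H_0 = Z,  H_1 = Z × Z/2,  H_2 = 0.

Fix the vertex order 1 < 2 < 3 < 4 < 5 < 6 < 7 < 8 < 9 and write every simplex with vertices in increasing order. Then dim K = 2 and the simplices of K are:

  0-simplices (9): [1], [2], [3], [4], [5], [6], [7], [8], [9]
  1-simplices (27): (27 of them)
  2-simplices (18): [1,2,6], [1,2,7], [1,3,7], [1,3,9], [1,5,6], [1,5,9], [2,4,6], [2,4,8], [2,7,9], [2,8,9], [3,4,6], [3,4,7], [3,6,8], [3,8,9], [4,5,7], [4,5,8], [5,6,8], [5,7,9]

so the chain groups are C_0 ≅ Z^9, C_1 ≅ Z^27, C_2 ≅ Z^18.

Boundary ∂_1: C_1 → C_0 sends each edge [p,q] (with p < q) to q − p.
The resulting 9×27 matrix has rank 8, and its Smith normal form has invariant factors (1,1,1,1,1,1,1,1).

The boundary map ∂_2: C_2 → C_1 sends each 2-simplex [p,q,r] to [q,r] − [p,r] + [p,q]. For instance
  ∂[4,5,7] = [5,7] − [4,7] + [4,5],
  ∂[1,5,9] = [5,9] − [1,9] + [1,5].
This gives a 27×18 integer matrix of rank 18; reducing to Smith normal form yields diagonal entries (1,1,1,1,1,1,1,1,1,1,1,1,1,1,1,1,1,2).

Reading off H_k = ker ∂_k / im ∂_{k+1}:

  H_0: rank C_0 − rank ∂_1 = 9 − 8 = 1, and the invariant factors of ∂_1 are all 1, so H_0 ≅ Z.
  H_1: rank ker ∂_1 − rank ∂_2 = (27 − 8) − 18 = 1, and ∂_2 has invariant factor 2 > 1, so H_1 ≅ Z × Z/2.
  H_2: rank ker ∂_2 − rank ∂_3 = (18 − 18) − 0 = 0, and there is no ∂_3, so H_2 ≅ 0.

(K is a triangulation of the Klein bottle.)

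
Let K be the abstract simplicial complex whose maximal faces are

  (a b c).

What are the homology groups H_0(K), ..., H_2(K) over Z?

H_0 = Z,  H_1 = 0,  H_2 = 0.

Fix the vertex order a < b < c and write every simplex with vertices in increasing order. Then dim K = 2 and the simplices of K are:

  0-simplices (3): a, b, c
  1-simplices (3): ab, ac, bc
  2-simplices (1): abc

giving chain groups C_0 ≅ Z^3, C_1 ≅ Z^3, C_2 ≅ Z^1.

∂_1: C_1 → C_0 sends each edge [p,q] (with p < q) to q − p. For instance
  ∂ab = b − a.
This gives a 3×3 integer matrix of rank 2; reducing to Smith normal form yields diagonal entries (1,1).

Boundary ∂_2: C_2 → C_1 maps a triangle to the signed sum of its edges. For instance
  ∂abc = bc − ac + ab.
As a 3×1 matrix over Z this has rank 1, with invariant factors (1).

Computing H_k = (kernel of ∂_k) / (image of ∂_{k+1}):

  H_0: rank C_0 − rank ∂_1 = 3 − 2 = 1, and the invariant factors of ∂_1 are all 1, so H_0 = Z.
  H_1: rank ker ∂_1 − rank ∂_2 = (3 − 2) − 1 = 0, and the invariant factors of ∂_2 are all 1, so H_1 = 0.
  H_2: rank ker ∂_2 − rank ∂_3 = (1 − 1) − 0 = 0, and there is no ∂_3, so H_2 = 0.

(K is a triangulation of the 2-simplex.)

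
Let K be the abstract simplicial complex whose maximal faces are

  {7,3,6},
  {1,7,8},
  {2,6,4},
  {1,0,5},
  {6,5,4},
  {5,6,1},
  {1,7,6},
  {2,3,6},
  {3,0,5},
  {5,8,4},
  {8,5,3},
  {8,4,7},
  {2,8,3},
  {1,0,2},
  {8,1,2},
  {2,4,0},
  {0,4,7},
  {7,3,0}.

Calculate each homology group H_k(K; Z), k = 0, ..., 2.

Fix the vertex order 0 < 1 < 2 < 3 < 4 < 5 < 6 < 7 < 8 and write every simplex with vertices in increasing order. Then dim K = 2 and the simplices of K are:

  0-simplices (9): [0], [1], [2], [3], [4], [5], [6], [7], [8]
  1-simplices (27): (27 of them)
  2-simplices (18): [0,1,2], [0,1,5], [0,2,4], [0,3,5], [0,3,7], [0,4,7], [1,2,8], [1,5,6], [1,6,7], [1,7,8], [2,3,6], [2,3,8], [2,4,6], [3,5,8], [3,6,7], [4,5,6], [4,5,8], [4,7,8]

giving chain groups C_0 ≅ Z^9, C_1 ≅ Z^27, C_2 ≅ Z^18.

Boundary ∂_1: C_1 → C_0 sends each edge [p,q] (with p < q) to q − p. For instance
  ∂[3,7] = [7] − [3].
As a 9×27 matrix over Z this has rank 8, with invariant factors (1,1,1,1,1,1,1,1).

Boundary ∂_2: C_2 → C_1 sends each 2-simplex [p,q,r] to [q,r] − [p,r] + [p,q]. For instance
  ∂[0,4,7] = [4,7] − [0,7] + [0,4],
  ∂[4,5,6] = [5,6] − [4,6] + [4,5].
This gives a 27×18 integer matrix of rank 17; reducing to Smith normal form yields diagonal entries (1,1,1,1,1,1,1,1,1,1,1,1,1,1,1,1,1).

Reading off H_k = ker ∂_k / im ∂_{k+1}:

  H_0: rank C_0 − rank ∂_1 = 9 − 8 = 1, and the invariant factors of ∂_1 are all 1, so H_0 ≅ Z.
  H_1: rank ker ∂_1 − rank ∂_2 = (27 − 8) − 17 = 2, and the invariant factors of ∂_2 are all 1, so H_1 ≅ Z^2.
  H_2: rank ker ∂_2 − rank ∂_3 = (18 − 17) − 0 = 1, and there is no ∂_3, so H_2 ≅ Z.

(K is a triangulation of the torus T^2.)

H_0 = Z,  H_1 = Z^2,  H_2 = Z.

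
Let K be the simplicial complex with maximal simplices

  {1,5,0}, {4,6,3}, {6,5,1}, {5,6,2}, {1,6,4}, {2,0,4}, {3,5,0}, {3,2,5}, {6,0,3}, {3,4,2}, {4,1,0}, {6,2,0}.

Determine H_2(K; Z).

H_2 = 0.

Order the vertices as 0 < 1 < 2 < 3 < 4 < 5 < 6. Listing each simplex with vertices in this order, K has dimension 2 with simplices:

  0-simplices (7): [0], [1], [2], [3], [4], [5], [6]
  1-simplices (18): [0,1], [0,2], [0,3], [0,4], [0,5], [0,6], [1,4], [1,5], [1,6], [2,3], [2,4], [2,5], [2,6], [3,4], [3,5], [3,6], [4,6], [5,6]
  2-simplices (12): [0,1,4], [0,1,5], [0,2,4], [0,2,6], [0,3,5], [0,3,6], [1,4,6], [1,5,6], [2,3,4], [2,3,5], [2,5,6], [3,4,6]

Hence C_0 ≅ Z^7, C_1 ≅ Z^18, C_2 ≅ Z^12.

Boundary ∂_1: C_1 → C_0 sends each edge [p,q] (with p < q) to q − p. For instance
  ∂[2,4] = [4] − [2].
As a 7×18 matrix over Z this has rank 6, with invariant factors (1,1,1,1,1,1).

Boundary ∂_2: C_2 → C_1 sends each 2-simplex [p,q,r] to [q,r] − [p,r] + [p,q]. For instance
  ∂[0,3,6] = [3,6] − [0,6] + [0,3],
  ∂[1,5,6] = [5,6] − [1,6] + [1,5].
The resulting 18×12 matrix has rank 12, and its Smith normal form has invariant factors (1,1,1,1,1,1,1,1,1,1,1,2).

Reading off H_k = ker ∂_k / im ∂_{k+1}:

  H_2: rank ker ∂_2 − rank ∂_3 = (12 − 12) − 0 = 0, and there is no ∂_3, so H_2 ≅ 0.

(K is a triangulation of the real projective plane RP^2.)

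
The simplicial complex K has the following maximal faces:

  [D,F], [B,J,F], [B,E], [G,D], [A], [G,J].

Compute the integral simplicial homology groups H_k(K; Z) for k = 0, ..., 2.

H_0 ≅ Z^2,  H_1 ≅ Z,  H_2 = 0.

Take the total order A < B < D < E < F < G < J on the vertex set. Then K (dimension 2) consists of the simplices:

  0-simplices (7): A, B, D, E, F, G, J
  1-simplices (7): BE, BF, BJ, DF, DG, FJ, GJ
  2-simplices (1): BFJ

giving chain groups C_0 ≅ Z^7, C_1 ≅ Z^7, C_2 ≅ Z^1.

∂_1: C_1 → C_0 sends each edge [p,q] (with p < q) to q − p. For instance
  ∂BJ = J − B.
This gives a 7×7 integer matrix of rank 5; reducing to Smith normal form yields diagonal entries (1,1,1,1,1).

∂_2: C_2 → C_1 acts by ∂[p,q,r] = [q,r] − [p,r] + [p,q]. For instance
  ∂BFJ = FJ − BJ + BF.
As a 7×1 matrix over Z this has rank 1, with invariant factors (1).

Now H_k = ker ∂_k / im ∂_{k+1}, so:

  H_0: rank C_0 − rank ∂_1 = 7 − 5 = 2, and the invariant factors of ∂_1 are all 1, so H_0 = Z^2.
  H_1: rank ker ∂_1 − rank ∂_2 = (7 − 5) − 1 = 1, and the invariant factors of ∂_2 are all 1, so H_1 = Z.
  H_2: rank ker ∂_2 − rank ∂_3 = (1 − 1) − 0 = 0, and there is no ∂_3, so H_2 = 0.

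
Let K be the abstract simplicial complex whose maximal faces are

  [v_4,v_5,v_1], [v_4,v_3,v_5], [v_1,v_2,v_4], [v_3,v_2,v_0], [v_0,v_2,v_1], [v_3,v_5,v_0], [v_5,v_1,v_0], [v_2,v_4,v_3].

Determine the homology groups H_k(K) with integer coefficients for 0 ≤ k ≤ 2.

K has 6 vertices, 12 edges, 8 triangles.
rank ∂_0 = 0, rank ∂_1 = 5 ⇒ b_0 = 6 − 0 − 5 = 1; all invariant factors of ∂_1 are 1 so no torsion. So H_0 = Z.
rank ∂_1 = 5, rank ∂_2 = 7 ⇒ b_1 = 12 − 5 − 7 = 0; all invariant factors of ∂_2 are 1 so no torsion. So H_1 = 0.
rank ∂_2 = 7, rank ∂_3 = 0 ⇒ b_2 = 8 − 7 − 0 = 1. So H_2 = Z.

H_0 ≅ Z,  H_1 = 0,  H_2 ≅ Z.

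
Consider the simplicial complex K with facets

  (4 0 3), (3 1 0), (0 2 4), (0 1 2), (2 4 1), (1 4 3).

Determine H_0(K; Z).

Take the total order 0 < 1 < 2 < 3 < 4 on the vertex set. Then K (dimension 2) consists of the simplices:

  0-simplices (5): [0], [1], [2], [3], [4]
  1-simplices (9): [0,1], [0,2], [0,3], [0,4], [1,2], [1,3], [1,4], [2,4], [3,4]
  2-simplices (6): [0,1,2], [0,1,3], [0,2,4], [0,3,4], [1,2,4], [1,3,4]

giving chain groups C_0 ≅ Z^5, C_1 ≅ Z^9, C_2 ≅ Z^6.

∂_1: C_1 → C_0 maps an edge to its endpoints' difference, ∂[p,q] = q − p. For instance
  ∂[1,4] = [4] − [1].
This gives a 5×9 integer matrix of rank 4; reducing to Smith normal form yields diagonal entries (1,1,1,1).

The boundary map ∂_2: C_2 → C_1 sends each 2-simplex [p,q,r] to [q,r] − [p,r] + [p,q]. For instance
  ∂[0,1,2] = [1,2] − [0,2] + [0,1],
  ∂[0,1,3] = [1,3] − [0,3] + [0,1].
The resulting 9×6 matrix has rank 5, and its Smith normal form has invariant factors (1,1,1,1,1).

Computing H_k = (kernel of ∂_k) / (image of ∂_{k+1}):

  H_0: rank C_0 − rank ∂_1 = 5 − 4 = 1, and the invariant factors of ∂_1 are all 1, so H_0 = Z.

(K is a triangulation of the 2-sphere S^2.)

H_0 = Z.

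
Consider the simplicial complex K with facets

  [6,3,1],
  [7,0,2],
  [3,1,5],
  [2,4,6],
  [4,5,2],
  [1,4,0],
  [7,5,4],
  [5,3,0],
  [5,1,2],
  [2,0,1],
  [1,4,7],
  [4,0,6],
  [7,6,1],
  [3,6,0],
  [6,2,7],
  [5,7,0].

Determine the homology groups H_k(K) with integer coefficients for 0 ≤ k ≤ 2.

Take the total order 0 < 1 < 2 < 3 < 4 < 5 < 6 < 7 on the vertex set. Then K (dimension 2) consists of the simplices:

  0-simplices (8): [0], [1], [2], [3], [4], [5], [6], [7]
  1-simplices (24): (24 of them)
  2-simplices (16): [0,1,2], [0,1,4], [0,2,7], [0,3,5], [0,3,6], [0,4,6], [0,5,7], [1,2,5], [1,3,5], [1,3,6], [1,4,7], [1,6,7], [2,4,5], [2,4,6], [2,6,7], [4,5,7]

giving chain groups C_0 ≅ Z^8, C_1 ≅ Z^24, C_2 ≅ Z^16.

Boundary ∂_1: C_1 → C_0 maps an edge to its endpoints' difference, ∂[p,q] = q − p. For instance
  ∂[1,5] = [5] − [1].
This gives a 8×24 integer matrix of rank 7; reducing to Smith normal form yields diagonal entries (1,1,1,1,1,1,1).

Boundary ∂_2: C_2 → C_1 acts by ∂[p,q,r] = [q,r] − [p,r] + [p,q]. For instance
  ∂[2,6,7] = [6,7] − [2,7] + [2,6],
  ∂[0,4,6] = [4,6] − [0,6] + [0,4].
This gives a 24×16 integer matrix of rank 15; reducing to Smith normal form yields diagonal entries (1,1,1,1,1,1,1,1,1,1,1,1,1,1,1).

Now H_k = ker ∂_k / im ∂_{k+1}, so:

  H_0: rank C_0 − rank ∂_1 = 8 − 7 = 1, and the invariant factors of ∂_1 are all 1, so H_0 = Z.
  H_1: rank ker ∂_1 − rank ∂_2 = (24 − 7) − 15 = 2, and the invariant factors of ∂_2 are all 1, so H_1 = Z^2.
  H_2: rank ker ∂_2 − rank ∂_3 = (16 − 15) − 0 = 1, and there is no ∂_3, so H_2 = Z.

(K is a triangulation of the torus T^2.)

H_0 ≅ Z,  H_1 ≅ Z^2,  H_2 ≅ Z.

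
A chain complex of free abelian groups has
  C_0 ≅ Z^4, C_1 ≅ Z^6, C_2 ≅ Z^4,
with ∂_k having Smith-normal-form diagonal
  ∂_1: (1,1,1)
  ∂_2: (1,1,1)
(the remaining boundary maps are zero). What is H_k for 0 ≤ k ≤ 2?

H_0: b_0 = 4 − 0 − 3 = 1; torsion from ∂_1 factors > 1: none. So H_0 ≅ Z.
H_1: b_1 = 6 − 3 − 3 = 0; torsion from ∂_2 factors > 1: none. So H_1 ≅ 0.
H_2: b_2 = 4 − 3 − 0 = 1; torsion from ∂_3 factors > 1: none. So H_2 ≅ Z.

H_0 ≅ Z,  H_1 = 0,  H_2 ≅ Z.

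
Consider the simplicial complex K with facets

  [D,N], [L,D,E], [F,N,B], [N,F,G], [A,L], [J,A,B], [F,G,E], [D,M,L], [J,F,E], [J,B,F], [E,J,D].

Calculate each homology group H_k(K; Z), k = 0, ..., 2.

Fix the vertex order A < B < D < E < F < G < J < L < M < N and write every simplex with vertices in increasing order. Then dim K = 2 and the simplices of K are:

  0-simplices (10): A, B, D, E, F, G, J, L, M, N
  1-simplices (20): AB, AJ, AL, BF, BJ, BN, DE, DJ, DL, DM, DN, EF, EG, EJ, EL, FG, FJ, FN, GN, LM
  2-simplices (9): ABJ, BFJ, BFN, DEJ, DEL, DLM, EFG, EFJ, FGN

Hence C_0 ≅ Z^10, C_1 ≅ Z^20, C_2 ≅ Z^9.

The boundary map ∂_1: C_1 → C_0 maps an edge to its endpoints' difference, ∂[p,q] = q − p.
The 10×20 boundary matrix has rank 9 and Smith normal form diag(1,1,1,1,1,1,1,1,1).

Boundary ∂_2: C_2 → C_1 maps a triangle to the signed sum of its edges. For instance
  ∂DEJ = EJ − DJ + DE,
  ∂BFJ = FJ − BJ + BF.
The resulting 20×9 matrix has rank 9, and its Smith normal form has invariant factors (1,1,1,1,1,1,1,1,1).

Computing H_k = (kernel of ∂_k) / (image of ∂_{k+1}):

  H_0: rank C_0 − rank ∂_1 = 10 − 9 = 1, and the invariant factors of ∂_1 are all 1, so H_0 ≅ Z.
  H_1: rank ker ∂_1 − rank ∂_2 = (20 − 9) − 9 = 2, and the invariant factors of ∂_2 are all 1, so H_1 ≅ Z^2.
  H_2: rank ker ∂_2 − rank ∂_3 = (9 − 9) − 0 = 0, and there is no ∂_3, so H_2 ≅ 0.

As a check, the Euler characteristic is 10 − 20 + 9 = -1, which agrees with 1 − 2 + 0 = -1.

H_0 = Z,  H_1 = Z^2,  H_2 = 0.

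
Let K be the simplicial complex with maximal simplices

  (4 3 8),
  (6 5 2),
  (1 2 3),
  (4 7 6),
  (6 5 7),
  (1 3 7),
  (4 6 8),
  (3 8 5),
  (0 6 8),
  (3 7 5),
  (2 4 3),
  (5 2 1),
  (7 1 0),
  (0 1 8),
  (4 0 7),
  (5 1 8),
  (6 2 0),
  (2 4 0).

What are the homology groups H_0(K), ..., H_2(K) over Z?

H_0 = Z,  H_1 = Z ⊕ Z/2Z,  H_2 = 0.

Order the vertices as 0 < 1 < 2 < 3 < 4 < 5 < 6 < 7 < 8. Listing each simplex with vertices in this order, K has dimension 2 with simplices:

  0-simplices (9): [0], [1], [2], [3], [4], [5], [6], [7], [8]
  1-simplices (27): (27 of them)
  2-simplices (18): [0,1,7], [0,1,8], [0,2,4], [0,2,6], [0,4,7], [0,6,8], [1,2,3], [1,2,5], [1,3,7], [1,5,8], [2,3,4], [2,5,6], [3,4,8], [3,5,7], [3,5,8], [4,6,7], [4,6,8], [5,6,7]

giving chain groups C_0 ≅ Z^9, C_1 ≅ Z^27, C_2 ≅ Z^18.

The boundary map ∂_1: C_1 → C_0 sends each edge [p,q] (with p < q) to q − p.
This gives a 9×27 integer matrix of rank 8; reducing to Smith normal form yields diagonal entries (1,1,1,1,1,1,1,1).

Boundary ∂_2: C_2 → C_1 acts by ∂[p,q,r] = [q,r] − [p,r] + [p,q]. For instance
  ∂[0,2,6] = [2,6] − [0,6] + [0,2],
  ∂[2,3,4] = [3,4] − [2,4] + [2,3].
As a 27×18 matrix over Z this has rank 18, with invariant factors (1,1,1,1,1,1,1,1,1,1,1,1,1,1,1,1,1,2).

Now H_k = ker ∂_k / im ∂_{k+1}, so:

  H_0: rank C_0 − rank ∂_1 = 9 − 8 = 1, and the invariant factors of ∂_1 are all 1, so H_0 = Z.
  H_1: rank ker ∂_1 − rank ∂_2 = (27 − 8) − 18 = 1, and ∂_2 has invariant factor 2 > 1, so H_1 = Z ⊕ Z/2Z.
  H_2: rank ker ∂_2 − rank ∂_3 = (18 − 18) − 0 = 0, and there is no ∂_3, so H_2 = 0.

As a check, the Euler characteristic is 9 − 27 + 18 = 0, which agrees with 1 − 1 + 0 = 0.
(K is a triangulation of the Klein bottle.)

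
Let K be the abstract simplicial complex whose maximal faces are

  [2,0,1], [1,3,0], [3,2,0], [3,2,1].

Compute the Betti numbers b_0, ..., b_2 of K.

K has 4 vertices, 6 edges, 4 triangles.
rank ∂_0 = 0, rank ∂_1 = 3 ⇒ b_0 = 4 − 0 − 3 = 1; all invariant factors of ∂_1 are 1 so no torsion. So H_0 = Z.
rank ∂_1 = 3, rank ∂_2 = 3 ⇒ b_1 = 6 − 3 − 3 = 0; all invariant factors of ∂_2 are 1 so no torsion. So H_1 = 0.
rank ∂_2 = 3, rank ∂_3 = 0 ⇒ b_2 = 4 − 3 − 0 = 1. So H_2 = Z.

b_0 = 1, b_1 = 0, b_2 = 1.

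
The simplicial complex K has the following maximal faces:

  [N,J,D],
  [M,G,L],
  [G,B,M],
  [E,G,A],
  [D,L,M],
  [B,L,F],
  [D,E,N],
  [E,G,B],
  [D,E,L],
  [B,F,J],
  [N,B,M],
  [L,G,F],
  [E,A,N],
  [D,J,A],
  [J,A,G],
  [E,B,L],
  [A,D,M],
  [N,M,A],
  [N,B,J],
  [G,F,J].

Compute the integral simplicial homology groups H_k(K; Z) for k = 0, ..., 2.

Fix the vertex order A < B < D < E < F < G < J < L < M < N and write every simplex with vertices in increasing order. Then dim K = 2 and the simplices of K are:

  0-simplices (10): A, B, D, E, F, G, J, L, M, N
  1-simplices (30): AD, AE, AG, AJ, AM, AN, BE, BF, BG, BJ, BL, BM, BN, DE, DJ, DL, DM, DN, EG, EL, EN, FG, FJ, FL, GJ, GL, GM, JN, LM, MN
  2-simplices (20): ADJ, ADM, AEG, AEN, AGJ, AMN, BEG, BEL, BFJ, BFL, BGM, BJN, BMN, DEL, DEN, DJN, DLM, FGJ, FGL, GLM

so the chain groups are C_0 ≅ Z^10, C_1 ≅ Z^30, C_2 ≅ Z^20.

∂_1: C_1 → C_0 is given by ∂[p,q] = [q] − [p]. For instance
  ∂GM = M − G.
This gives a 10×30 integer matrix of rank 9; reducing to Smith normal form yields diagonal entries (1,1,1,1,1,1,1,1,1).

The boundary map ∂_2: C_2 → C_1 acts by ∂[p,q,r] = [q,r] − [p,r] + [p,q]. For instance
  ∂ADJ = DJ − AJ + AD,
  ∂BGM = GM − BM + BG.
The 30×20 boundary matrix has rank 20 and Smith normal form diag(1,1,1,1,1,1,1,1,1,1,1,1,1,1,1,1,1,1,1,2).

Reading off H_k = ker ∂_k / im ∂_{k+1}:

  H_0: rank C_0 − rank ∂_1 = 10 − 9 = 1, and the invariant factors of ∂_1 are all 1, so H_0 ≅ Z.
  H_1: rank ker ∂_1 − rank ∂_2 = (30 − 9) − 20 = 1, and ∂_2 has invariant factor 2 > 1, so H_1 ≅ Z ⊕ Z/2Z.
  H_2: rank ker ∂_2 − rank ∂_3 = (20 − 20) − 0 = 0, and there is no ∂_3, so H_2 ≅ 0.

(K is a triangulation of the Klein bottle.)

H_0 ≅ Z,  H_1 ≅ Z ⊕ Z/2Z,  H_2 = 0.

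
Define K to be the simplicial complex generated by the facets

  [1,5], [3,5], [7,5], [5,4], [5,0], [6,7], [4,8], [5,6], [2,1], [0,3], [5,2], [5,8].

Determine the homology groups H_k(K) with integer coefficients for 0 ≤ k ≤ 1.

Order the vertices as 0 < 1 < 2 < 3 < 4 < 5 < 6 < 7 < 8. Listing each simplex with vertices in this order, K has dimension 1 with simplices:

  0-simplices (9): [0], [1], [2], [3], [4], [5], [6], [7], [8]
  1-simplices (12): [0,3], [0,5], [1,2], [1,5], [2,5], [3,5], [4,5], [4,8], [5,6], [5,7], [5,8], [6,7]

Hence C_0 ≅ Z^9, C_1 ≅ Z^12.

The boundary map ∂_1: C_1 → C_0 maps an edge to its endpoints' difference, ∂[p,q] = q − p. For instance
  ∂[5,7] = [7] − [5].
The 9×12 boundary matrix has rank 8 and Smith normal form diag(1,1,1,1,1,1,1,1).

Reading off H_k = ker ∂_k / im ∂_{k+1}:

  H_0: rank C_0 − rank ∂_1 = 9 − 8 = 1, and the invariant factors of ∂_1 are all 1, so H_0 ≅ Z.
  H_1: rank ker ∂_1 − rank ∂_2 = (12 − 8) − 0 = 4, and there is no ∂_2, so H_1 ≅ Z^4.

(K is a triangulation of a wedge of 4 circles.)

H_0 = Z,  H_1 = Z^4.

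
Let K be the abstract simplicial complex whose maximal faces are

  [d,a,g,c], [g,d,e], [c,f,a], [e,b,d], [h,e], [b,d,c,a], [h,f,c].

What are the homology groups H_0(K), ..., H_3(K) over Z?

Order the vertices as a < b < c < d < e < f < g < h. Listing each simplex with vertices in this order, K has dimension 3 with simplices:

  0-simplices (8): a, b, c, d, e, f, g, h
  1-simplices (17): ab, ac, ad, af, ag, bc, bd, be, cd, cf, cg, ch, de, dg, eg, eh, fh
  2-simplices (11): abc, abd, acd, acf, acg, adg, bcd, bde, cdg, cfh, deg
  3-simplices (2): abcd, acdg

Hence C_0 ≅ Z^8, C_1 ≅ Z^17, C_2 ≅ Z^11, C_3 ≅ Z^2.

The boundary map ∂_1: C_1 → C_0 sends each edge [p,q] (with p < q) to q − p.
The resulting 8×17 matrix has rank 7, and its Smith normal form has invariant factors (1,1,1,1,1,1,1).

∂_2: C_2 → C_1 maps a triangle to the signed sum of its edges. For instance
  ∂cfh = fh − ch + cf,
  ∂abc = bc − ac + ab.
As a 17×11 matrix over Z this has rank 9, with invariant factors (1,1,1,1,1,1,1,1,1).

The boundary map ∂_3: C_3 → C_2 sends each 3-simplex σ to the alternating sum Σ_i (−1)^i (σ with its i-th vertex removed). For instance
  ∂abcd = bcd − acd + abd − abc,
  ∂acdg = cdg − adg + acg − acd.
The resulting 11×2 matrix has rank 2, and its Smith normal form has invariant factors (1,1).

Now H_k = ker ∂_k / im ∂_{k+1}, so:

  H_0: rank C_0 − rank ∂_1 = 8 − 7 = 1, and the invariant factors of ∂_1 are all 1, so H_0 ≅ Z.
  H_1: rank ker ∂_1 − rank ∂_2 = (17 − 7) − 9 = 1, and the invariant factors of ∂_2 are all 1, so H_1 ≅ Z.
  H_2: rank ker ∂_2 − rank ∂_3 = (11 − 9) − 2 = 0, and the invariant factors of ∂_3 are all 1, so H_2 ≅ 0.
  H_3: rank ker ∂_3 − rank ∂_4 = (2 − 2) − 0 = 0, and there is no ∂_4, so H_3 ≅ 0.

As a check, the Euler characteristic is 8 − 17 + 11 − 2 = 0, which agrees with 1 − 1 + 0 − 0 = 0.

H_0 ≅ Z,  H_1 ≅ Z,  H_2 = 0,  H_3 = 0.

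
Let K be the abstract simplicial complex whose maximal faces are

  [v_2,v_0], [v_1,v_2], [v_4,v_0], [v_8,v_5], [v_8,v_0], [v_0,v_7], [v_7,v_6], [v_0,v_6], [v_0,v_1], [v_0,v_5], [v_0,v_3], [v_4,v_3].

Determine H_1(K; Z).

H_1 = Z^4.

K has 9 vertices, 12 edges.
rank ∂_1 = 8, rank ∂_2 = 0 ⇒ b_1 = 12 − 8 − 0 = 4. So H_1 ≅ Z^4.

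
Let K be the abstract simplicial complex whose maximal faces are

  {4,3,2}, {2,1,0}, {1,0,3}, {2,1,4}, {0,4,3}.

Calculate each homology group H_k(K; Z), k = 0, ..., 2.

H_0 ≅ Z,  H_1 ≅ Z,  H_2 = 0.

Take the total order 0 < 1 < 2 < 3 < 4 on the vertex set. Then K (dimension 2) consists of the simplices:

  0-simplices (5): [0], [1], [2], [3], [4]
  1-simplices (10): [0,1], [0,2], [0,3], [0,4], [1,2], [1,3], [1,4], [2,3], [2,4], [3,4]
  2-simplices (5): [0,1,2], [0,1,3], [0,3,4], [1,2,4], [2,3,4]

Hence C_0 ≅ Z^5, C_1 ≅ Z^10, C_2 ≅ Z^5.

Boundary ∂_1: C_1 → C_0 sends each edge [p,q] (with p < q) to q − p. For instance
  ∂[1,3] = [3] − [1].
The 5×10 boundary matrix has rank 4 and Smith normal form diag(1,1,1,1).

Boundary ∂_2: C_2 → C_1 acts by ∂[p,q,r] = [q,r] − [p,r] + [p,q]. For instance
  ∂[0,1,3] = [1,3] − [0,3] + [0,1],
  ∂[2,3,4] = [3,4] − [2,4] + [2,3].
As a 10×5 matrix over Z this has rank 5, with invariant factors (1,1,1,1,1).

Now H_k = ker ∂_k / im ∂_{k+1}, so:

  H_0: rank C_0 − rank ∂_1 = 5 − 4 = 1, and the invariant factors of ∂_1 are all 1, so H_0 = Z.
  H_1: rank ker ∂_1 − rank ∂_2 = (10 − 4) − 5 = 1, and the invariant factors of ∂_2 are all 1, so H_1 = Z.
  H_2: rank ker ∂_2 − rank ∂_3 = (5 − 5) − 0 = 0, and there is no ∂_3, so H_2 = 0.

As a check, the Euler characteristic is 5 − 10 + 5 = 0, which agrees with 1 − 1 + 0 = 0.
(K is a triangulation of the Möbius band.)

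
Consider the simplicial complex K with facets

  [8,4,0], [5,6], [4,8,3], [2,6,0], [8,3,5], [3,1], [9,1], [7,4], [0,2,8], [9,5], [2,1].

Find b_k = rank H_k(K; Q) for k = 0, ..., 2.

b_0 = 1, b_1 = 3, b_2 = 0.

K has 10 vertices, 17 edges, 5 triangles.
rank ∂_0 = 0, rank ∂_1 = 9 ⇒ b_0 = 10 − 0 − 9 = 1; all invariant factors of ∂_1 are 1 so no torsion. So H_0 = Z.
rank ∂_1 = 9, rank ∂_2 = 5 ⇒ b_1 = 17 − 9 − 5 = 3; all invariant factors of ∂_2 are 1 so no torsion. So H_1 = Z^3.
rank ∂_2 = 5, rank ∂_3 = 0 ⇒ b_2 = 5 − 5 − 0 = 0. So H_2 = 0.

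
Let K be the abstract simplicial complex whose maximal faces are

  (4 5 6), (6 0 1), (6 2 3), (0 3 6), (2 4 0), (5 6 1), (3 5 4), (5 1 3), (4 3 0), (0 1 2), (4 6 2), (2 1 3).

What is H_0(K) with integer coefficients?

H_0 ≅ Z.

Order the vertices as 0 < 1 < 2 < 3 < 4 < 5 < 6. Listing each simplex with vertices in this order, K has dimension 2 with simplices:

  0-simplices (7): [0], [1], [2], [3], [4], [5], [6]
  1-simplices (18): [0,1], [0,2], [0,3], [0,4], [0,6], [1,2], [1,3], [1,5], [1,6], [2,3], [2,4], [2,6], [3,4], [3,5], [3,6], [4,5], [4,6], [5,6]
  2-simplices (12): [0,1,2], [0,1,6], [0,2,4], [0,3,4], [0,3,6], [1,2,3], [1,3,5], [1,5,6], [2,3,6], [2,4,6], [3,4,5], [4,5,6]

so the chain groups are C_0 ≅ Z^7, C_1 ≅ Z^18, C_2 ≅ Z^12.

∂_1: C_1 → C_0 is given by ∂[p,q] = [q] − [p]. For instance
  ∂[3,5] = [5] − [3].
As a 7×18 matrix over Z this has rank 6, with invariant factors (1,1,1,1,1,1).

Boundary ∂_2: C_2 → C_1 sends each 2-simplex [p,q,r] to [q,r] − [p,r] + [p,q]. For instance
  ∂[1,3,5] = [3,5] − [1,5] + [1,3],
  ∂[3,4,5] = [4,5] − [3,5] + [3,4].
The 18×12 boundary matrix has rank 12 and Smith normal form diag(1,1,1,1,1,1,1,1,1,1,1,2).

Now H_k = ker ∂_k / im ∂_{k+1}, so:

  H_0: rank C_0 − rank ∂_1 = 7 − 6 = 1, and the invariant factors of ∂_1 are all 1, so H_0 = Z.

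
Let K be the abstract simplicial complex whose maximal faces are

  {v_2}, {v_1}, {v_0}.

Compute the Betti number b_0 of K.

b_0 = 3.

K has 3 vertices.
rank ∂_0 = 0, rank ∂_1 = 0 ⇒ b_0 = 3 − 0 − 0 = 3. So H_0 ≅ Z^3.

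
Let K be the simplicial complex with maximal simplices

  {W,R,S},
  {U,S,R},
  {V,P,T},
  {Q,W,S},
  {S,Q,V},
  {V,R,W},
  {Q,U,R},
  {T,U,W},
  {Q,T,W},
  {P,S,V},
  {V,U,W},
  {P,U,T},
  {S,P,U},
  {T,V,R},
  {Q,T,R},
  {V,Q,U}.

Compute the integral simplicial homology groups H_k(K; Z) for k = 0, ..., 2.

Take the total order P < Q < R < S < T < U < V < W on the vertex set. Then K (dimension 2) consists of the simplices:

  0-simplices (8): P, Q, R, S, T, U, V, W
  1-simplices (24): PS, PT, PU, PV, QR, QS, QT, QU, QV, QW, RS, RT, RU, RV, RW, SU, SV, SW, TU, TV, TW, UV, UW, VW
  2-simplices (16): PSU, PSV, PTU, PTV, QRT, QRU, QSV, QSW, QTW, QUV, RSU, RSW, RTV, RVW, TUW, UVW

Hence C_0 ≅ Z^8, C_1 ≅ Z^24, C_2 ≅ Z^16.

The boundary map ∂_1: C_1 → C_0 is given by ∂[p,q] = [q] − [p]. For instance
  ∂SV = V − S.
As a 8×24 matrix over Z this has rank 7, with invariant factors (1,1,1,1,1,1,1).

Boundary ∂_2: C_2 → C_1 acts by ∂[p,q,r] = [q,r] − [p,r] + [p,q]. For instance
  ∂PTU = TU − PU + PT,
  ∂QTW = TW − QW + QT.
The resulting 24×16 matrix has rank 15, and its Smith normal form has invariant factors (1,1,1,1,1,1,1,1,1,1,1,1,1,1,1).

Computing H_k = (kernel of ∂_k) / (image of ∂_{k+1}):

  H_0: rank C_0 − rank ∂_1 = 8 − 7 = 1, and the invariant factors of ∂_1 are all 1, so H_0 ≅ Z.
  H_1: rank ker ∂_1 − rank ∂_2 = (24 − 7) − 15 = 2, and the invariant factors of ∂_2 are all 1, so H_1 ≅ Z^2.
  H_2: rank ker ∂_2 − rank ∂_3 = (16 − 15) − 0 = 1, and there is no ∂_3, so H_2 ≅ Z.

As a check, the Euler characteristic is 8 − 24 + 16 = 0, which agrees with 1 − 2 + 1 = 0.

H_0 ≅ Z,  H_1 ≅ Z^2,  H_2 ≅ Z.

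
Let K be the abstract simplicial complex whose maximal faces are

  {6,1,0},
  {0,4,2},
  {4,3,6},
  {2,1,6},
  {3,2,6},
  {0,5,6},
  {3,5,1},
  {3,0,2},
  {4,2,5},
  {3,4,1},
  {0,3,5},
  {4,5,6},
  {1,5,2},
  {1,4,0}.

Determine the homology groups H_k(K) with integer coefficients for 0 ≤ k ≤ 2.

H_0 ≅ Z,  H_1 ≅ Z^2,  H_2 ≅ Z.

K has 7 vertices, 21 edges, 14 triangles.
rank ∂_0 = 0, rank ∂_1 = 6 ⇒ b_0 = 7 − 0 − 6 = 1; all invariant factors of ∂_1 are 1 so no torsion. So H_0 ≅ Z.
rank ∂_1 = 6, rank ∂_2 = 13 ⇒ b_1 = 21 − 6 − 13 = 2; all invariant factors of ∂_2 are 1 so no torsion. So H_1 ≅ Z^2.
rank ∂_2 = 13, rank ∂_3 = 0 ⇒ b_2 = 14 − 13 − 0 = 1. So H_2 ≅ Z.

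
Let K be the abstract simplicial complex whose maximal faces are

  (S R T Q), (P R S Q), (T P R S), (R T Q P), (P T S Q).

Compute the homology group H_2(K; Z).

H_2 = 0.

We work with the vertex ordering P < Q < R < S < T. The simplices of K, each written with vertices in increasing order, are:

  0-simplices (5): P, Q, R, S, T
  1-simplices (10): PQ, PR, PS, PT, QR, QS, QT, RS, RT, ST
  2-simplices (10): PQR, PQS, PQT, PRS, PRT, PST, QRS, QRT, QST, RST
  3-simplices (5): PQRS, PQRT, PQST, PRST, QRST

Hence C_0 ≅ Z^5, C_1 ≅ Z^10, C_2 ≅ Z^10, C_3 ≅ Z^5.

∂_1: C_1 → C_0 sends each edge [p,q] (with p < q) to q − p.
This gives a 5×10 integer matrix of rank 4; reducing to Smith normal form yields diagonal entries (1,1,1,1).

The boundary map ∂_2: C_2 → C_1 maps a triangle to the signed sum of its edges. For instance
  ∂QRS = RS − QS + QR,
  ∂QRT = RT − QT + QR.
As a 10×10 matrix over Z this has rank 6, with invariant factors (1,1,1,1,1,1).

Boundary ∂_3: C_3 → C_2 sends each 3-simplex σ to the alternating sum Σ_i (−1)^i (σ with its i-th vertex removed). For instance
  ∂PRST = RST − PST + PRT − PRS,
  ∂PQRS = QRS − PRS + PQS − PQR.
The resulting 10×5 matrix has rank 4, and its Smith normal form has invariant factors (1,1,1,1).

Now H_k = ker ∂_k / im ∂_{k+1}, so:

  H_2: rank ker ∂_2 − rank ∂_3 = (10 − 6) − 4 = 0, and the invariant factors of ∂_3 are all 1, so H_2 = 0.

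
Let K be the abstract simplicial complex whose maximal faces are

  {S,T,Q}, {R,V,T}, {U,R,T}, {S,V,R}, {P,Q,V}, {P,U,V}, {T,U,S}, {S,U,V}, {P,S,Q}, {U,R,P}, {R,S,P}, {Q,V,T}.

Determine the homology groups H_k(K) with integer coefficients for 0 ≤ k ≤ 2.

Order the vertices as P < Q < R < S < T < U < V. Listing each simplex with vertices in this order, K has dimension 2 with simplices:

  0-simplices (7): P, Q, R, S, T, U, V
  1-simplices (18): PQ, PR, PS, PU, PV, QS, QT, QV, RS, RT, RU, RV, ST, SU, SV, TU, TV, UV
  2-simplices (12): PQS, PQV, PRS, PRU, PUV, QST, QTV, RSV, RTU, RTV, STU, SUV

Hence C_0 ≅ Z^7, C_1 ≅ Z^18, C_2 ≅ Z^12.

The boundary map ∂_1: C_1 → C_0 is given by ∂[p,q] = [q] − [p].
The resulting 7×18 matrix has rank 6, and its Smith normal form has invariant factors (1,1,1,1,1,1).

Boundary ∂_2: C_2 → C_1 sends each 2-simplex [p,q,r] to [q,r] − [p,r] + [p,q]. For instance
  ∂QTV = TV − QV + QT,
  ∂STU = TU − SU + ST.
The 18×12 boundary matrix has rank 12 and Smith normal form diag(1,1,1,1,1,1,1,1,1,1,1,2).

Computing H_k = (kernel of ∂_k) / (image of ∂_{k+1}):

  H_0: rank C_0 − rank ∂_1 = 7 − 6 = 1, and the invariant factors of ∂_1 are all 1, so H_0 ≅ Z.
  H_1: rank ker ∂_1 − rank ∂_2 = (18 − 6) − 12 = 0, and ∂_2 has invariant factor 2 > 1, so H_1 ≅ Z/2Z.
  H_2: rank ker ∂_2 − rank ∂_3 = (12 − 12) − 0 = 0, and there is no ∂_3, so H_2 ≅ 0.

(K is a triangulation of the real projective plane RP^2.)

H_0 = Z,  H_1 = Z/2Z,  H_2 = 0.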